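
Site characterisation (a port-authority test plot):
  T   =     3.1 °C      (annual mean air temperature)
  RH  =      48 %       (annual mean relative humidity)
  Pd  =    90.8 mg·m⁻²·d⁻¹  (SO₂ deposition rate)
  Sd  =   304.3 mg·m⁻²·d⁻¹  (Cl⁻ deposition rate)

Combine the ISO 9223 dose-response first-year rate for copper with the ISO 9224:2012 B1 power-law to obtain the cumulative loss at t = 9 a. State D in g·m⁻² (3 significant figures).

D(9) = 16.9 g·m⁻²

copper: f(T) = +0.126·(T−10) [T≤10 °C] = -0.8694
  Pd branch = 0.0053·Pd^0.26·e^(0.059·RH+f) = 0.1218 μm/a
  Sd branch = 0.01025·Sd^0.27·e^(0.036·RH+0.049·T) = 0.3145 μm/a
  r_corr = 0.1218 + 0.3145 = 0.4363 μm/a
Long-term exponent b (ISO 9224 Table 2, B1) = 0.667
  D(9) = 0.4363 × 9^0.667 = 0.4363 × 4.33 = 1.889 μm
  Mass loss = 1.889 μm × 8.96 g/cm³ = 16.93 g·m⁻²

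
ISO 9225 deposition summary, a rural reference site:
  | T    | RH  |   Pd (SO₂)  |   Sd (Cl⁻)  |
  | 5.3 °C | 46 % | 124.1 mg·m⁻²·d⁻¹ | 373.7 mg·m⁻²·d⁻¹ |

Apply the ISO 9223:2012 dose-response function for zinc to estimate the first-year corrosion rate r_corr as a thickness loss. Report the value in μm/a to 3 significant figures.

zinc: f(T) = +0.038·(T−10) [T≤10 °C] = -0.1786
  sulphur-dioxide contribution → 0.7469 μm/a
  chloride contribution → 1.161 μm/a
  ⇒ r_corr(zinc) = 1.908 μm/a

r_corr = 1.91 μm/a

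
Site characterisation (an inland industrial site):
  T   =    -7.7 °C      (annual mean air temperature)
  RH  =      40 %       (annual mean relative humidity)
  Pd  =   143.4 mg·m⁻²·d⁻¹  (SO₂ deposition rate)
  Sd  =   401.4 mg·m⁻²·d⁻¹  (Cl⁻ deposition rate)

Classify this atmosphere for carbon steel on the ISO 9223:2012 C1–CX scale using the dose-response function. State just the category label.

C2

carbon steel: f(T) = +0.150·(T−10) [T≤10 °C] = -2.6550
  Pd branch = 1.77·Pd^0.52·e^(0.02·RH+f) = 3.662 μm/a
  Sd branch = 0.102·Sd^0.62·e^(0.033·RH+0.04·T) = 11.54 μm/a
  r_corr = 3.662 + 11.54 = 15.21 μm/a
15.2 μm/a falls in (1.3, 25] for carbon steel → category C2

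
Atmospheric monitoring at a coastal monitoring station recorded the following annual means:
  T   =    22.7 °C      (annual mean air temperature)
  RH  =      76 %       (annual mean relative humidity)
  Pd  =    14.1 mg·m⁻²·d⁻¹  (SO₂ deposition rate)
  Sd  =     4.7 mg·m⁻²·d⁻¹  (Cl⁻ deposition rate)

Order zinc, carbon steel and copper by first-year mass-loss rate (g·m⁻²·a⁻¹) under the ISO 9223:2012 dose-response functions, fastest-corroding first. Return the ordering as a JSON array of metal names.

zinc: T>10 °C ⇒ hinge -0.071·(22.7−10) = -0.9017
  sulphur-dioxide contribution → 0.5533 μm/a
  chloride contribution → 0.5348 μm/a
  total first-year rate 1.088 μm/a
  mass loss = 1.088 μm/a × 7.14 g/cm³ = 7.769 g·m⁻²·a⁻¹
carbon steel: f(T) = -0.054·(T−10) [T>10 °C] = -0.6858
  sulphur-dioxide contribution → 16.14 μm/a
  chloride contribution → 8.107 μm/a
  total first-year rate 24.25 μm/a
  mass loss = 24.25 μm/a × 7.85 g/cm³ = 190.3 g·m⁻²·a⁻¹
copper: temperature factor f = -0.080·(12.7) = -1.0160
  sulphur-dioxide contribution → 0.3382 μm/a
  chloride contribution → 0.7303 μm/a
  ⇒ r_corr(copper) = 1.068 μm/a
  mass loss = 1.068 μm/a × 8.96 g/cm³ = 9.574 g·m⁻²·a⁻¹
Ordering by g·m⁻²·a⁻¹: carbon steel (190) > copper (9.57) > zinc (7.77)

["carbon steel", "copper", "zinc"]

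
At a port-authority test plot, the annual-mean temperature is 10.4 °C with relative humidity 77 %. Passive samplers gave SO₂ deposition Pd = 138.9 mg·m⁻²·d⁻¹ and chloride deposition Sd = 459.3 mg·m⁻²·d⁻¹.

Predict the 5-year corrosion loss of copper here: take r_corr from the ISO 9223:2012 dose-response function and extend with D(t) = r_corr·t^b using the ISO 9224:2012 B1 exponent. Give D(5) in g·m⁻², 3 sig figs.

copper: f(T) = -0.080·(T−10) [T>10 °C] = -0.0320
  sulphur-dioxide contribution → 1.74 μm/a
  chloride contribution → 1.428 μm/a
  ⇒ r_corr(copper) = 3.168 μm/a
Power-law: D(5) = r_corr · 5^0.667
  D(5) = 3.168 × 5^0.667 = 3.168 × 2.926 = 9.267 μm
  Mass loss = 9.267 μm × 8.96 g/cm³ = 83.03 g·m⁻²

D(5) = 83.0 g·m⁻²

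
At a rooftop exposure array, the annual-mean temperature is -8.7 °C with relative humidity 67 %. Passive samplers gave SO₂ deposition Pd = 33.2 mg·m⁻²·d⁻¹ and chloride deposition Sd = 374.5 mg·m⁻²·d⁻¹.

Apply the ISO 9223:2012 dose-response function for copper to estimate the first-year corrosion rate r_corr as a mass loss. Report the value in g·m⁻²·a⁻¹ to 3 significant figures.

r_corr = 3.90 g·m⁻²·a⁻¹

copper: T≤10 °C ⇒ hinge +0.126·(-8.7−10) = -2.3562
  Pd branch = 0.0053·Pd^0.26·e^(0.059·RH+f) = 0.06505 μm/a
  Cl⁻ term: 0.01025·374.5^0.27·exp(0.036·67+0.049·-8.7) = 0.3698
  sum: 0.06505 + 0.3698 → r_corr = 0.4348 μm/a
Convert to mass loss: 0.4348 μm/a × 8.96 g/cm³ = 3.896 g·m⁻²·a⁻¹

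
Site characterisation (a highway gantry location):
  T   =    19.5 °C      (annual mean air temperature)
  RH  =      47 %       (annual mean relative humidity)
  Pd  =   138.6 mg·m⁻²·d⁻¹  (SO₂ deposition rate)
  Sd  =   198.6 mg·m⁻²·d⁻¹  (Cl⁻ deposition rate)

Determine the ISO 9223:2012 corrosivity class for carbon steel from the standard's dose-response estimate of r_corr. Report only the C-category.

C4

carbon steel: T>10 °C ⇒ hinge -0.054·(19.5−10) = -0.5130
  SO₂ term: 1.77·138.6^0.52·exp(0.02·47-0.5130) = 35.25
  Sd branch = 0.102·Sd^0.62·e^(0.033·RH+0.04·T) = 27.91 μm/a
  sum: 35.25 + 27.91 → r_corr = 63.15 μm/a
63.2 μm/a falls in (50, 80] for carbon steel → category C4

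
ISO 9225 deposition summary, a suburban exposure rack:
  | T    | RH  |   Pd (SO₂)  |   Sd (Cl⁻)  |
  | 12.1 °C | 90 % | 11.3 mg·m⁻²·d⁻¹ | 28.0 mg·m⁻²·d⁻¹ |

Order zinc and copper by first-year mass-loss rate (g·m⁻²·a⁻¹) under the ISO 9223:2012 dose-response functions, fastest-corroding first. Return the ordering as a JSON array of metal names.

["copper", "zinc"]

zinc: T>10 °C ⇒ hinge -0.071·(12.1−10) = -0.1491
  Pd branch = 0.0129·Pd^0.44·e^(0.046·RH+f) = 2.028 μm/a
  Sd branch = 0.0175·Sd^0.57·e^(0.008·RH+0.085·T) = 0.6719 μm/a
  r_corr = 2.028 + 0.6719 = 2.7 μm/a
  mass loss = 2.7 μm/a × 7.14 g/cm³ = 19.28 g·m⁻²·a⁻¹
copper: T>10 °C ⇒ hinge -0.080·(12.1−10) = -0.1680
  Pd branch = 0.0053·Pd^0.26·e^(0.059·RH+f) = 1.703 μm/a
  Sd branch = 0.01025·Sd^0.27·e^(0.036·RH+0.049·T) = 1.164 μm/a
  sum: 1.703 + 1.164 → r_corr = 2.867 μm/a
  mass loss = 2.867 μm/a × 8.96 g/cm³ = 25.69 g·m⁻²·a⁻¹
Ordering by g·m⁻²·a⁻¹: copper (25.7) > zinc (19.3)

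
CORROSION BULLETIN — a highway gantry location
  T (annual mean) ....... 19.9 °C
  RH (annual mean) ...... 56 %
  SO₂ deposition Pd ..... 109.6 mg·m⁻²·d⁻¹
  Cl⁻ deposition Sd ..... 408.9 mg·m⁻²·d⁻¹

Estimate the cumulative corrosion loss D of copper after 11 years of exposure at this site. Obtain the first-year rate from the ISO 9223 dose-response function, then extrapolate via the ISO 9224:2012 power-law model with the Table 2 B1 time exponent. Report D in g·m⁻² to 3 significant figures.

copper: f(T) = -0.080·(T−10) [T>10 °C] = -0.7920
  Pd branch = 0.0053·Pd^0.26·e^(0.059·RH+f) = 0.2216 μm/a
  Sd branch = 0.01025·Sd^0.27·e^(0.036·RH+0.049·T) = 1.035 μm/a
  r_corr = 0.2216 + 1.035 = 1.256 μm/a
ISO 9224: D(t) = r_corr · t^b with b = 0.667 (copper, B1)
  D(11) = 1.256 × 11^0.667 = 1.256 × 4.95 = 6.22 μm
  Mass loss = 6.22 μm × 8.96 g/cm³ = 55.73 g·m⁻²

D(11) = 55.7 g·m⁻²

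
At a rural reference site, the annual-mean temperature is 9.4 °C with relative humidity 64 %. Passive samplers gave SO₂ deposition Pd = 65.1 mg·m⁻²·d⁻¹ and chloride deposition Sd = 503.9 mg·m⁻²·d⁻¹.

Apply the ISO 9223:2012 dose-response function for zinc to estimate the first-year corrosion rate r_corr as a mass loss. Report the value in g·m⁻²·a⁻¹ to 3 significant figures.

r_corr = 26.8 g·m⁻²·a⁻¹

zinc: f(T) = +0.038·(T−10) [T≤10 °C] = -0.0228
  Pd branch = 0.0129·Pd^0.44·e^(0.046·RH+f) = 1.504 μm/a
  Sd branch = 0.0175·Sd^0.57·e^(0.008·RH+0.085·T) = 2.253 μm/a
  sum: 1.504 + 2.253 → r_corr = 3.757 μm/a
Convert to mass loss: 3.757 μm/a × 7.14 g/cm³ = 26.82 g·m⁻²·a⁻¹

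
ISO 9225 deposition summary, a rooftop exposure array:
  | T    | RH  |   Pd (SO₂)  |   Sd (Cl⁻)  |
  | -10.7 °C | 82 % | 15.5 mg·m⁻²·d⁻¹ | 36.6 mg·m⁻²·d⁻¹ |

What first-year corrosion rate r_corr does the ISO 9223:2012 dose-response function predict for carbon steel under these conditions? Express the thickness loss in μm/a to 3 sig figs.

r_corr = 11.0 μm/a

carbon steel: f(T) = +0.150·(T−10) [T≤10 °C] = -3.1050
  sulphur-dioxide contribution → 1.701 μm/a
  chloride contribution → 9.274 μm/a
  total first-year rate 10.98 μm/a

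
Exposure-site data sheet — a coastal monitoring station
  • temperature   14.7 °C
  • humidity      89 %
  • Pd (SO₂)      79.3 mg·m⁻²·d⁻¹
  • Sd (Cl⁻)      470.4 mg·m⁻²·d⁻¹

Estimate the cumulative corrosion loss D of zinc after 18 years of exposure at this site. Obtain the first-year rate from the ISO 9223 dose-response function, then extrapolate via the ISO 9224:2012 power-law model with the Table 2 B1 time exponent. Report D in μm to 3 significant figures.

D(18) = 83.3 μm

zinc: f(T) = -0.071·(T−10) [T>10 °C] = -0.3337
  Pd branch = 0.0129·Pd^0.44·e^(0.046·RH+f) = 3.796 μm/a
  Sd branch = 0.0175·Sd^0.57·e^(0.008·RH+0.085·T) = 4.152 μm/a
  r_corr = 3.796 + 4.152 = 7.948 μm/a
Power-law: D(18) = r_corr · 18^0.813
  D(18) = 7.948 × 18^0.813 = 7.948 × 10.48 = 83.33 μm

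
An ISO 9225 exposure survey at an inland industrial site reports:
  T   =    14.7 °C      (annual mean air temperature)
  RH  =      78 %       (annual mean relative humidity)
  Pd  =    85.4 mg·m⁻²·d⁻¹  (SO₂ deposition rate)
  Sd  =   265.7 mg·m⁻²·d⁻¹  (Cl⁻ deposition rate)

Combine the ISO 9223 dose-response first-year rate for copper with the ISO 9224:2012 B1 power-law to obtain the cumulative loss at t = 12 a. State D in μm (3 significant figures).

D(12) = 14.3 μm

copper: T>10 °C ⇒ hinge -0.080·(14.7−10) = -0.3760
  SO₂ term: 0.0053·85.4^0.26·exp(0.059·78-0.3760) = 1.153
  Cl⁻ term: 0.01025·265.7^0.27·exp(0.036·78+0.049·14.7) = 1.576
  r_corr = 1.153 + 1.576 = 2.729 μm/a
Long-term exponent b (ISO 9224 Table 2, B1) = 0.667
  D(12) = 2.729 × 12^0.667 = 2.729 × 5.246 = 14.32 μm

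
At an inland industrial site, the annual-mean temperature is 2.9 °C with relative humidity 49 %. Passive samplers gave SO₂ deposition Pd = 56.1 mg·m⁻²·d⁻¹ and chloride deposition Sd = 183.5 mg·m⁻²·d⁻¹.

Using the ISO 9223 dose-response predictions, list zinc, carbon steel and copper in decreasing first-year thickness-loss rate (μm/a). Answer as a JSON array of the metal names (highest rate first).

["carbon steel", "zinc", "copper"]

zinc: T≤10 °C ⇒ hinge +0.038·(2.9−10) = -0.2698
  sulphur-dioxide contribution → 0.5519 μm/a
  chloride contribution → 0.6466 μm/a
  ⇒ r_corr(zinc) = 1.198 μm/a
carbon steel: f(T) = +0.150·(T−10) [T≤10 °C] = -1.0650
  sulphur-dioxide contribution → 13.2 μm/a
  chloride contribution → 14.61 μm/a
  total first-year rate 27.81 μm/a
copper: f(T) = +0.126·(T−10) [T≤10 °C] = -0.8946
  sulphur-dioxide contribution → 0.1112 μm/a
  chloride contribution → 0.2817 μm/a
  total first-year rate 0.3928 μm/a
Ordering by μm/a: carbon steel (27.8) > zinc (1.2) > copper (0.393)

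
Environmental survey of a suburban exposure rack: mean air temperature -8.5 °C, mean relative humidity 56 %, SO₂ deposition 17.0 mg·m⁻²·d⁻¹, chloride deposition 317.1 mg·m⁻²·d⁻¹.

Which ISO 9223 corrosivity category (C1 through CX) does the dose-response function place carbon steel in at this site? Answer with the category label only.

C2

carbon steel: T≤10 °C ⇒ hinge +0.150·(-8.5−10) = -2.7750
  sulphur-dioxide contribution → 1.476 μm/a
  chloride contribution → 16.38 μm/a
  ⇒ r_corr(carbon steel) = 17.85 μm/a
ISO 9223 Table 2 (carbon steel): 1.3 < 17.9 ≤ 25 μm/a ⇒ C2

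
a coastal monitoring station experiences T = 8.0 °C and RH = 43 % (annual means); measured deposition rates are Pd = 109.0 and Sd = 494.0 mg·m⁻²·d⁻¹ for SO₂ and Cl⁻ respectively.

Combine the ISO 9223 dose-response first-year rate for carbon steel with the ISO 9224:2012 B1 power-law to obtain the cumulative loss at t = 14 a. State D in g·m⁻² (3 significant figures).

D(14) = 1.96e+03 g·m⁻²

carbon steel: temperature factor f = +0.150·(-2.0) = -0.3000
  SO₂ term: 1.77·109.0^0.52·exp(0.02·43-0.3000) = 35.53
  Sd branch = 0.102·Sd^0.62·e^(0.033·RH+0.04·T) = 27.16 μm/a
  r_corr = 35.53 + 27.16 = 62.69 μm/a
Power-law: D(14) = r_corr · 14^0.523
  D(14) = 62.69 × 14^0.523 = 62.69 × 3.976 = 249.3 μm
  Mass loss = 249.3 μm × 7.85 g/cm³ = 1957 g·m⁻²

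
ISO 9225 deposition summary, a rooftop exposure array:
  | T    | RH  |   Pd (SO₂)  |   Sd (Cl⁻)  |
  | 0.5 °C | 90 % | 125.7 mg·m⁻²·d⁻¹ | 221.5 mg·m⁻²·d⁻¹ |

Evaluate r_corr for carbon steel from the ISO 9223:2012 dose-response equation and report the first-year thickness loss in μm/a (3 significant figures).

carbon steel: T≤10 °C ⇒ hinge +0.150·(0.5−10) = -1.4250
  Pd branch = 1.77·Pd^0.52·e^(0.02·RH+f) = 31.8 μm/a
  Cl⁻ term: 0.102·221.5^0.62·exp(0.033·90+0.04·0.5) = 57.71
  r_corr = 31.8 + 57.71 = 89.52 μm/a

r_corr = 89.5 μm/a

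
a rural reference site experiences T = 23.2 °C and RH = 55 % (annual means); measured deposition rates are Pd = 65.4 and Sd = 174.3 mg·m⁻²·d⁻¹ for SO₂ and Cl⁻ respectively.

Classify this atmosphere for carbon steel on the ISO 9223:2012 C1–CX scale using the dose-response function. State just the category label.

carbon steel: f(T) = -0.054·(T−10) [T>10 °C] = -0.7128
  SO₂ term: 1.77·65.4^0.52·exp(0.02·55-0.7128) = 22.92
  Sd branch = 0.102·Sd^0.62·e^(0.033·RH+0.04·T) = 38.86 μm/a
  sum: 22.92 + 38.86 → r_corr = 61.78 μm/a
61.8 μm/a falls in (50, 80] for carbon steel → category C4

C4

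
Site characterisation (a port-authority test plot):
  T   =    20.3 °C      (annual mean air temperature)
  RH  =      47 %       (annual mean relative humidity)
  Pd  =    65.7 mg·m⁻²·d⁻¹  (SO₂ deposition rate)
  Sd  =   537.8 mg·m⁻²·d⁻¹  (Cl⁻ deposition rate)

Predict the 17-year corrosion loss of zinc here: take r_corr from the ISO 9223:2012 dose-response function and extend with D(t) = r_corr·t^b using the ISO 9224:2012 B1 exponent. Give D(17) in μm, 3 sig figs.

zinc: T>10 °C ⇒ hinge -0.071·(20.3−10) = -0.7313
  Pd branch = 0.0129·Pd^0.44·e^(0.046·RH+f) = 0.3401 μm/a
  Cl⁻ term: 0.0175·537.8^0.57·exp(0.008·47+0.085·20.3) = 5.154
  sum: 0.3401 + 5.154 → r_corr = 5.494 μm/a
ISO 9224: D(t) = r_corr · t^b with b = 0.813 (zinc, B1)
  D(17) = 5.494 × 17^0.813 = 5.494 × 10.01 = 54.99 μm

D(17) = 55.0 μm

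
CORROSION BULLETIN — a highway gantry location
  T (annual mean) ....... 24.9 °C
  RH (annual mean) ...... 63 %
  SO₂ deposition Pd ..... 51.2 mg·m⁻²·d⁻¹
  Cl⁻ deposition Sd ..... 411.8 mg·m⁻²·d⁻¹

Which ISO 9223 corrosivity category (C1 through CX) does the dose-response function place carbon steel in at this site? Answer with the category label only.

carbon steel: T>10 °C ⇒ hinge -0.054·(24.9−10) = -0.8046
  SO₂ term: 1.77·51.2^0.52·exp(0.02·63-0.8046) = 21.61
  Cl⁻ term: 0.102·411.8^0.62·exp(0.033·63+0.04·24.9) = 92.29
  sum: 21.61 + 92.29 → r_corr = 113.9 μm/a
ISO 9223 Table 2 (carbon steel): 80 < 114 ≤ 200 μm/a ⇒ C5

C5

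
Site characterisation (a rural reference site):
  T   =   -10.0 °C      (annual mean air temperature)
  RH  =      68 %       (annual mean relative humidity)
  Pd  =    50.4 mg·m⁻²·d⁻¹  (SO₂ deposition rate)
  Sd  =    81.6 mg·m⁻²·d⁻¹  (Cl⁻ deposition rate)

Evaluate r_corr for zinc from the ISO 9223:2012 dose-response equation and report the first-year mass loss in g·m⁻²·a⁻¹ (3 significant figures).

zinc: f(T) = +0.038·(T−10) [T≤10 °C] = -0.7600
  SO₂ term: 0.0129·50.4^0.44·exp(0.046·68-0.7600) = 0.7728
  Sd branch = 0.0175·Sd^0.57·e^(0.008·RH+0.085·T) = 0.1584 μm/a
  r_corr = 0.7728 + 0.1584 = 0.9312 μm/a
Convert to mass loss: 0.9312 μm/a × 7.14 g/cm³ = 6.649 g·m⁻²·a⁻¹

r_corr = 6.65 g·m⁻²·a⁻¹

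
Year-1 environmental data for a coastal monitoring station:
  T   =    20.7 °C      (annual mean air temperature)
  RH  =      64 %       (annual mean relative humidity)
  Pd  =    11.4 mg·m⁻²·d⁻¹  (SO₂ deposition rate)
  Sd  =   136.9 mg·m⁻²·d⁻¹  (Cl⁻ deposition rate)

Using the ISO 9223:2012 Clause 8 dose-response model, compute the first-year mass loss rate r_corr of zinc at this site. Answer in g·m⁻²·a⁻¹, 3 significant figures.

r_corr = 22.4 g·m⁻²·a⁻¹

zinc: temperature factor f = -0.071·(10.7) = -0.7597
  SO₂ term: 0.0129·11.4^0.44·exp(0.046·64-0.7597) = 0.3344
  Sd branch = 0.0175·Sd^0.57·e^(0.008·RH+0.085·T) = 2.801 μm/a
  sum: 0.3344 + 2.801 → r_corr = 3.135 μm/a
Convert to mass loss: 3.135 μm/a × 7.14 g/cm³ = 22.39 g·m⁻²·a⁻¹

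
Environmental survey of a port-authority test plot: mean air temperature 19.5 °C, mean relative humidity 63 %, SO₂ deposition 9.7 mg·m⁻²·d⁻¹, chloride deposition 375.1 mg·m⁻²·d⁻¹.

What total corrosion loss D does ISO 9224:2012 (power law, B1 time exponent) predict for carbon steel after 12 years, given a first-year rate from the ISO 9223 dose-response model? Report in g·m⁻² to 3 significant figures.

carbon steel: f(T) = -0.054·(T−10) [T>10 °C] = -0.5130
  Pd branch = 1.77·Pd^0.52·e^(0.02·RH+f) = 12.18 μm/a
  Sd branch = 0.102·Sd^0.62·e^(0.033·RH+0.04·T) = 70.18 μm/a
  sum: 12.18 + 70.18 → r_corr = 82.36 μm/a
Long-term exponent b (ISO 9224 Table 2, B1) = 0.523
  D(12) = 82.36 × 12^0.523 = 82.36 × 3.668 = 302.1 μm
  Mass loss = 302.1 μm × 7.85 g/cm³ = 2371 g·m⁻²

D(12) = 2.37e+03 g·m⁻²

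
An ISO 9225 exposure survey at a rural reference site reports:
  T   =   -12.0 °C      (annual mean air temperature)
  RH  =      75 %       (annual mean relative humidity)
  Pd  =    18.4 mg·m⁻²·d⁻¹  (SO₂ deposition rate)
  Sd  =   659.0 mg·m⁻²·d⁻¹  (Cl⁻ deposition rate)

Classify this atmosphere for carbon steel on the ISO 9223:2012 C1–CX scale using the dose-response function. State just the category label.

C3

carbon steel: T≤10 °C ⇒ hinge +0.150·(-12.0−10) = -3.3000
  Pd branch = 1.77·Pd^0.52·e^(0.02·RH+f) = 1.33 μm/a
  Sd branch = 0.102·Sd^0.62·e^(0.033·RH+0.04·T) = 41.95 μm/a
  sum: 1.33 + 41.95 → r_corr = 43.28 μm/a
43.3 μm/a falls in (25, 50] for carbon steel → category C3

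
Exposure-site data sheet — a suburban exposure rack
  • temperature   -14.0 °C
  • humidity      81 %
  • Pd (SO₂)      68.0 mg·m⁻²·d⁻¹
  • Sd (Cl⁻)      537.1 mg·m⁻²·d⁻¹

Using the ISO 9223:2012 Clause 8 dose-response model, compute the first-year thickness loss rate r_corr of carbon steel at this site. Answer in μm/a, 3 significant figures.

r_corr = 43.8 μm/a

carbon steel: f(T) = +0.150·(T−10) [T≤10 °C] = -3.6000
  sulphur-dioxide contribution → 2.193 μm/a
  chloride contribution → 41.58 μm/a
  ⇒ r_corr(carbon steel) = 43.77 μm/a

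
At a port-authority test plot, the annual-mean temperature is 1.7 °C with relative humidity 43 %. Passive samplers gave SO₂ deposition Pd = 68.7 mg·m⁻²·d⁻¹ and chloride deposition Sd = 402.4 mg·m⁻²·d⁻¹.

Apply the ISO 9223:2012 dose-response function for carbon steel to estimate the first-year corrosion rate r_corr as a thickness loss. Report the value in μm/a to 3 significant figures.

r_corr = 29.5 μm/a

carbon steel: f(T) = +0.150·(T−10) [T≤10 °C] = -1.2450
  SO₂ term: 1.77·68.7^0.52·exp(0.02·43-1.2450) = 10.86
  Sd branch = 0.102·Sd^0.62·e^(0.033·RH+0.04·T) = 18.59 μm/a
  r_corr = 10.86 + 18.59 = 29.45 μm/a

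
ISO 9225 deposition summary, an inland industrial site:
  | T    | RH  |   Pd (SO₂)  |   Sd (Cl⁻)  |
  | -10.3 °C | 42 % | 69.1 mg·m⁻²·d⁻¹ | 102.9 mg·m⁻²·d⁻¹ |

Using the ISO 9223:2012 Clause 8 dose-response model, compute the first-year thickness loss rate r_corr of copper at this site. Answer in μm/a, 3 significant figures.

r_corr = 0.113 μm/a

copper: temperature factor f = +0.126·(-20.3) = -2.5578
  SO₂ term: 0.0053·69.1^0.26·exp(0.059·42-2.5578) = 0.01472
  Cl⁻ term: 0.01025·102.9^0.27·exp(0.036·42+0.049·-10.3) = 0.09807
  r_corr = 0.01472 + 0.09807 = 0.1128 μm/a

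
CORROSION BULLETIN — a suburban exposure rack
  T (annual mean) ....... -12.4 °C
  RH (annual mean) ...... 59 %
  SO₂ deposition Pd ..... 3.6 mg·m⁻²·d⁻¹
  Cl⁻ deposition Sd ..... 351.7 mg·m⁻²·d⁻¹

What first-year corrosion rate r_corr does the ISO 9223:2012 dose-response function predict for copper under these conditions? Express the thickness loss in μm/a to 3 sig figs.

copper: f(T) = +0.126·(T−10) [T≤10 °C] = -2.8224
  Pd branch = 0.0053·Pd^0.26·e^(0.059·RH+f) = 0.01429 μm/a
  Cl⁻ term: 0.01025·351.7^0.27·exp(0.036·59+0.049·-12.4) = 0.2274
  r_corr = 0.01429 + 0.2274 = 0.2417 μm/a

r_corr = 0.242 μm/a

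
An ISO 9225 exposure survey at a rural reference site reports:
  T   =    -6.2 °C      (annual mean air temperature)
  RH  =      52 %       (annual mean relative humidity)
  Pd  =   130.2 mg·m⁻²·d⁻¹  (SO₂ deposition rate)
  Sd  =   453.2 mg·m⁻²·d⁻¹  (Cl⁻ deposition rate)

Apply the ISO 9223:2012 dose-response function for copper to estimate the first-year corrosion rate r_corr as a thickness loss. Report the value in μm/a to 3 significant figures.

copper: T≤10 °C ⇒ hinge +0.126·(-6.2−10) = -2.0412
  SO₂ term: 0.0053·130.2^0.26·exp(0.059·52-2.0412) = 0.05248
  Sd branch = 0.01025·Sd^0.27·e^(0.036·RH+0.049·T) = 0.2564 μm/a
  r_corr = 0.05248 + 0.2564 = 0.3089 μm/a

r_corr = 0.309 μm/a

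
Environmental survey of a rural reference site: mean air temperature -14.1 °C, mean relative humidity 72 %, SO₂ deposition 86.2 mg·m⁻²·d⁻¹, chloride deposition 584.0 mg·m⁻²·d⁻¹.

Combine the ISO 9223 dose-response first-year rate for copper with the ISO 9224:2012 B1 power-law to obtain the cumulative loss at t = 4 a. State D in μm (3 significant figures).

D(4) = 1.11 μm

copper: temperature factor f = +0.126·(-24.1) = -3.0366
  SO₂ term: 0.0053·86.2^0.26·exp(0.059·72-3.0366) = 0.0567
  Sd branch = 0.01025·Sd^0.27·e^(0.036·RH+0.049·T) = 0.3831 μm/a
  r_corr = 0.0567 + 0.3831 = 0.4398 μm/a
Power-law: D(4) = r_corr · 4^0.667
  D(4) = 0.4398 × 4^0.667 = 0.4398 × 2.521 = 1.109 μm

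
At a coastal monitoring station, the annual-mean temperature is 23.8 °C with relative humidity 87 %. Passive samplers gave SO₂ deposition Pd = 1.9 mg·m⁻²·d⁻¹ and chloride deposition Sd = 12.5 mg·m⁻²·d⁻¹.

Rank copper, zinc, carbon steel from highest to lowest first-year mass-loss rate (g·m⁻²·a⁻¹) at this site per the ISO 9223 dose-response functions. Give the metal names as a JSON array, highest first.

copper: temperature factor f = -0.080·(13.8) = -1.1040
  sulphur-dioxide contribution → 0.352 μm/a
  chloride contribution → 1.491 μm/a
  total first-year rate 1.843 μm/a
  mass loss = 1.843 μm/a × 8.96 g/cm³ = 16.52 g·m⁻²·a⁻¹
zinc: temperature factor f = -0.071·(13.8) = -0.9798
  sulphur-dioxide contribution → 0.3514 μm/a
  chloride contribution → 1.12 μm/a
  total first-year rate 1.471 μm/a
  mass loss = 1.471 μm/a × 7.14 g/cm³ = 10.5 g·m⁻²·a⁻¹
carbon steel: T>10 °C ⇒ hinge -0.054·(23.8−10) = -0.7452
  sulphur-dioxide contribution → 6.683 μm/a
  chloride contribution → 22.34 μm/a
  ⇒ r_corr(carbon steel) = 29.02 μm/a
  mass loss = 29.02 μm/a × 7.85 g/cm³ = 227.8 g·m⁻²·a⁻¹
Ordering by g·m⁻²·a⁻¹: carbon steel (228) > copper (16.5) > zinc (10.5)

["carbon steel", "copper", "zinc"]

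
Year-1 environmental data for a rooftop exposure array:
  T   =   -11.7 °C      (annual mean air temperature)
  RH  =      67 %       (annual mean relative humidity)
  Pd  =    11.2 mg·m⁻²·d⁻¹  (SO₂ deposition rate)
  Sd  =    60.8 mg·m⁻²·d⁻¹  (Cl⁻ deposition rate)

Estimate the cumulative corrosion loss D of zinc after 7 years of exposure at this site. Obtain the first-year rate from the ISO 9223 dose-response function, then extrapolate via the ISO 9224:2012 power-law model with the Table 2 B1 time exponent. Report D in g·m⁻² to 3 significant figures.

zinc: temperature factor f = +0.038·(-21.7) = -0.8246
  SO₂ term: 0.0129·11.2^0.44·exp(0.046·67-0.8246) = 0.357
  Cl⁻ term: 0.0175·60.8^0.57·exp(0.008·67+0.085·-11.7) = 0.115
  sum: 0.357 + 0.115 → r_corr = 0.472 μm/a
Long-term exponent b (ISO 9224 Table 2, B1) = 0.813
  D(7) = 0.472 × 7^0.813 = 0.472 × 4.865 = 2.296 μm
  Mass loss = 2.296 μm × 7.14 g/cm³ = 16.39 g·m⁻²

D(7) = 16.4 g·m⁻²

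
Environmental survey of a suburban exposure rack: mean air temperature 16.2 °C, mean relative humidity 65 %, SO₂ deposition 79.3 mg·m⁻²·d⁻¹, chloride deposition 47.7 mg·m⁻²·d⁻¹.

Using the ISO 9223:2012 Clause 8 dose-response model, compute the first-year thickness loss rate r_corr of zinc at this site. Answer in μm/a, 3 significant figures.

r_corr = 2.19 μm/a

zinc: T>10 °C ⇒ hinge -0.071·(16.2−10) = -0.4402
  Pd branch = 0.0129·Pd^0.44·e^(0.046·RH+f) = 1.131 μm/a
  Sd branch = 0.0175·Sd^0.57·e^(0.008·RH+0.085·T) = 1.056 μm/a
  r_corr = 1.131 + 1.056 = 2.187 μm/a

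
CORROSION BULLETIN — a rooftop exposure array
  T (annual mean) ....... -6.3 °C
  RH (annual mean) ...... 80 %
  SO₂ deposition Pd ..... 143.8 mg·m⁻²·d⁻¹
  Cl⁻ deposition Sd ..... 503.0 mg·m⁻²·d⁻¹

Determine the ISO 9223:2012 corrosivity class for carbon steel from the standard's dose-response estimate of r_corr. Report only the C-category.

carbon steel: f(T) = +0.150·(T−10) [T≤10 °C] = -2.4450
  sulphur-dioxide contribution → 10.07 μm/a
  chloride contribution → 52.56 μm/a
  total first-year rate 62.63 μm/a
ISO 9223 Table 2 (carbon steel): 50 < 62.6 ≤ 80 μm/a ⇒ C4

C4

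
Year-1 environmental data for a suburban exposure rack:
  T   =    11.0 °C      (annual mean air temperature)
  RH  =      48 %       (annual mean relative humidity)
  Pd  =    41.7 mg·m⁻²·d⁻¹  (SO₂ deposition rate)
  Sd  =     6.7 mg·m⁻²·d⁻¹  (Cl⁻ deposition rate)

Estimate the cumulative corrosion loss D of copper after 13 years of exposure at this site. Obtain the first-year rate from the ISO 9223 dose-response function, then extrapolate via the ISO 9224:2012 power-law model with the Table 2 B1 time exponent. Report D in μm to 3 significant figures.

D(13) = 2.13 μm

copper: f(T) = -0.080·(T−10) [T>10 °C] = -0.0800
  Pd branch = 0.0053·Pd^0.26·e^(0.059·RH+f) = 0.2191 μm/a
  Cl⁻ term: 0.01025·6.7^0.27·exp(0.036·48+0.049·11.0) = 0.1653
  sum: 0.2191 + 0.1653 → r_corr = 0.3844 μm/a
ISO 9224: D(t) = r_corr · t^b with b = 0.667 (copper, B1)
  D(13) = 0.3844 × 13^0.667 = 0.3844 × 5.534 = 2.127 μm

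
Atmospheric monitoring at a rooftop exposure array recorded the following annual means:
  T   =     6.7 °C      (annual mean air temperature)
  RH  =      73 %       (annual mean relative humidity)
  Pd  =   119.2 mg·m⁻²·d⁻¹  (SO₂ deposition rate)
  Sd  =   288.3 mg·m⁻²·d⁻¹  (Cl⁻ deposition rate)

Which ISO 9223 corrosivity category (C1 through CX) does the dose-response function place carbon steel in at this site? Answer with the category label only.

carbon steel: temperature factor f = +0.150·(-3.3) = -0.4950
  Pd branch = 1.77·Pd^0.52·e^(0.02·RH+f) = 55.81 μm/a
  Cl⁻ term: 0.102·288.3^0.62·exp(0.033·73+0.04·6.7) = 49.69
  r_corr = 55.81 + 49.69 = 105.5 μm/a
Category bounds: 80…200 μm/a bracket r_corr ⇒ C5

C5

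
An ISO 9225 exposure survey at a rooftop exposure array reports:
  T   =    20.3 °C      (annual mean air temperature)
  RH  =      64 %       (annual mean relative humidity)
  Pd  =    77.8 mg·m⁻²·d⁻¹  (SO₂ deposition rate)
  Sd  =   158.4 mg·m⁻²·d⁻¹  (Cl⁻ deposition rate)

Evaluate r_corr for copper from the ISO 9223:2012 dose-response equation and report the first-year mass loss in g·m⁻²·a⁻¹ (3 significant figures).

r_corr = 12.6 g·m⁻²·a⁻¹

copper: T>10 °C ⇒ hinge -0.080·(20.3−10) = -0.8240
  SO₂ term: 0.0053·77.8^0.26·exp(0.059·64-0.8240) = 0.3148
  Cl⁻ term: 0.01025·158.4^0.27·exp(0.036·64+0.049·20.3) = 1.09
  sum: 0.3148 + 1.09 → r_corr = 1.404 μm/a
Convert to mass loss: 1.404 μm/a × 8.96 g/cm³ = 12.58 g·m⁻²·a⁻¹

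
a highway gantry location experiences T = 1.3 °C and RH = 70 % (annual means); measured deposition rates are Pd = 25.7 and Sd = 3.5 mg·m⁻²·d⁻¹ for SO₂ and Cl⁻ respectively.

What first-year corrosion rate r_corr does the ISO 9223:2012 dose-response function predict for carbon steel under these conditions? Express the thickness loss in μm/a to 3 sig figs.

carbon steel: T≤10 °C ⇒ hinge +0.150·(1.3−10) = -1.3050
  SO₂ term: 1.77·25.7^0.52·exp(0.02·70-1.3050) = 10.53
  Cl⁻ term: 0.102·3.5^0.62·exp(0.033·70+0.04·1.3) = 2.354
  sum: 10.53 + 2.354 → r_corr = 12.88 μm/a

r_corr = 12.9 μm/a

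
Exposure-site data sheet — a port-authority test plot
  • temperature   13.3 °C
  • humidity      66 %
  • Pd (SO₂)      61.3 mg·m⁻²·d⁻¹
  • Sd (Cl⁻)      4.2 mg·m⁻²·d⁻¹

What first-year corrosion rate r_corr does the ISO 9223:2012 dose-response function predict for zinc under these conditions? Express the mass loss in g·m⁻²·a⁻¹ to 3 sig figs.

r_corr = 10.8 g·m⁻²·a⁻¹

zinc: T>10 °C ⇒ hinge -0.071·(13.3−10) = -0.2343
  SO₂ term: 0.0129·61.3^0.44·exp(0.046·66-0.2343) = 1.3
  Cl⁻ term: 0.0175·4.2^0.57·exp(0.008·66+0.085·13.3) = 0.2082
  sum: 1.3 + 0.2082 → r_corr = 1.508 μm/a
Convert to mass loss: 1.508 μm/a × 7.14 g/cm³ = 10.77 g·m⁻²·a⁻¹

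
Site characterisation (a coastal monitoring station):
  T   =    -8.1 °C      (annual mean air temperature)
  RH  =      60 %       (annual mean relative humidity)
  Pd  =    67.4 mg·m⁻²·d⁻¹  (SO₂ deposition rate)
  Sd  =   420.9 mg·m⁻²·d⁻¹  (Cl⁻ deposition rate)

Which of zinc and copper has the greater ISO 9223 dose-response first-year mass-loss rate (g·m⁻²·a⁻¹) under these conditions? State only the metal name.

zinc: f(T) = +0.038·(T−10) [T≤10 °C] = -0.6878
  Pd branch = 0.0129·Pd^0.44·e^(0.046·RH+f) = 0.6533 μm/a
  Cl⁻ term: 0.0175·420.9^0.57·exp(0.008·60+0.085·-8.1) = 0.4449
  r_corr = 0.6533 + 0.4449 = 1.098 μm/a
  mass loss = 1.098 μm/a × 7.14 g/cm³ = 7.842 g·m⁻²·a⁻¹
copper: temperature factor f = +0.126·(-18.1) = -2.2806
  Pd branch = 0.0053·Pd^0.26·e^(0.059·RH+f) = 0.05581 μm/a
  Cl⁻ term: 0.01025·420.9^0.27·exp(0.036·60+0.049·-8.1) = 0.3055
  sum: 0.05581 + 0.3055 → r_corr = 0.3613 μm/a
  mass loss = 0.3613 μm/a × 8.96 g/cm³ = 3.237 g·m⁻²·a⁻¹
Ordering by g·m⁻²·a⁻¹: zinc (7.84) > copper (3.24)

zinc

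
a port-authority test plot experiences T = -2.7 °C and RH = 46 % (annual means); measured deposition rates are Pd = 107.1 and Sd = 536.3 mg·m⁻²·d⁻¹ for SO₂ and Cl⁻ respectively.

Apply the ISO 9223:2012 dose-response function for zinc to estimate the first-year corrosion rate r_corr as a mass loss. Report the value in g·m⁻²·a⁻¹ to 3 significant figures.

zinc: T≤10 °C ⇒ hinge +0.038·(-2.7−10) = -0.4826
  sulphur-dioxide contribution → 0.5165 μm/a
  chloride contribution → 0.7227 μm/a
  ⇒ r_corr(zinc) = 1.239 μm/a
Convert to mass loss: 1.239 μm/a × 7.14 g/cm³ = 8.848 g·m⁻²·a⁻¹

r_corr = 8.85 g·m⁻²·a⁻¹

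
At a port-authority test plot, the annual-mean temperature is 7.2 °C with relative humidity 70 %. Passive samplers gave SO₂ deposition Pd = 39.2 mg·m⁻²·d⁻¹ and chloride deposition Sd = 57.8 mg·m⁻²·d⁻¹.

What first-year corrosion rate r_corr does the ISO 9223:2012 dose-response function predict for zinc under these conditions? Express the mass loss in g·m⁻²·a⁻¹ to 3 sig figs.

r_corr = 14.5 g·m⁻²·a⁻¹

zinc: T≤10 °C ⇒ hinge +0.038·(7.2−10) = -0.1064
  sulphur-dioxide contribution → 1.458 μm/a
  chloride contribution → 0.5706 μm/a
  ⇒ r_corr(zinc) = 2.029 μm/a
Convert to mass loss: 2.029 μm/a × 7.14 g/cm³ = 14.49 g·m⁻²·a⁻¹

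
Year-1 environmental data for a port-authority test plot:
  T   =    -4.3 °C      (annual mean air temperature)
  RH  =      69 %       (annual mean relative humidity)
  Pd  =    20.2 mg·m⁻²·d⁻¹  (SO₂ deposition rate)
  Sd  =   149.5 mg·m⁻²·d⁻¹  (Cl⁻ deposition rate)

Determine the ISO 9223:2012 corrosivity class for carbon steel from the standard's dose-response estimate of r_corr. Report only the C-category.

C2

carbon steel: T≤10 °C ⇒ hinge +0.150·(-4.3−10) = -2.1450
  Pd branch = 1.77·Pd^0.52·e^(0.02·RH+f) = 3.931 μm/a
  Sd branch = 0.102·Sd^0.62·e^(0.033·RH+0.04·T) = 18.67 μm/a
  sum: 3.931 + 18.67 → r_corr = 22.6 μm/a
Category bounds: 1.3…25 μm/a bracket r_corr ⇒ C2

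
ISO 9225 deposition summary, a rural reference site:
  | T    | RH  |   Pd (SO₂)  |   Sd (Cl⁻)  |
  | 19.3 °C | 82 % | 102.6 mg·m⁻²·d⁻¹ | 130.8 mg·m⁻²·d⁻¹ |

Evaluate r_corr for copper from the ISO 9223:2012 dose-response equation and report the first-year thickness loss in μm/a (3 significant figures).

copper: temperature factor f = -0.080·(9.3) = -0.7440
  sulphur-dioxide contribution → 1.06 μm/a
  chloride contribution → 1.883 μm/a
  ⇒ r_corr(copper) = 2.943 μm/a

r_corr = 2.94 μm/a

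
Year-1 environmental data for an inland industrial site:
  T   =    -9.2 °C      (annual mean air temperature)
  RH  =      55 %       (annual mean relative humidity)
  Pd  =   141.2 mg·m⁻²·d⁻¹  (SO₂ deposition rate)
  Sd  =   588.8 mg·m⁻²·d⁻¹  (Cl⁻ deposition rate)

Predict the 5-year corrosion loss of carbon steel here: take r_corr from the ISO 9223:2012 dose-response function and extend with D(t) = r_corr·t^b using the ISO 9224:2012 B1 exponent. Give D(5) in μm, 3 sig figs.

D(5) = 61.6 μm

carbon steel: f(T) = +0.150·(T−10) [T≤10 °C] = -2.8800
  sulphur-dioxide contribution → 3.916 μm/a
  chloride contribution → 22.62 μm/a
  ⇒ r_corr(carbon steel) = 26.53 μm/a
Long-term exponent b (ISO 9224 Table 2, B1) = 0.523
  D(5) = 26.53 × 5^0.523 = 26.53 × 2.32 = 61.56 μm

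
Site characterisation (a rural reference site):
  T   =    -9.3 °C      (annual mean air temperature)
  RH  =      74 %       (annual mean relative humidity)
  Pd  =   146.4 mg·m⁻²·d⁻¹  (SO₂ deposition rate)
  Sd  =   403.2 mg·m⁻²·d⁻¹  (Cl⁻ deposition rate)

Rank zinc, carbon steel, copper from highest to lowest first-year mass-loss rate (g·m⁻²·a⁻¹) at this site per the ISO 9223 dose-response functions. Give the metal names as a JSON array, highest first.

zinc: T≤10 °C ⇒ hinge +0.038·(-9.3−10) = -0.7334
  sulphur-dioxide contribution → 1.672 μm/a
  chloride contribution → 0.4385 μm/a
  ⇒ r_corr(zinc) = 2.111 μm/a
  mass loss = 2.111 μm/a × 7.14 g/cm³ = 15.07 g·m⁻²·a⁻¹
carbon steel: temperature factor f = +0.150·(-19.3) = -2.8950
  sulphur-dioxide contribution → 5.748 μm/a
  chloride contribution → 33.34 μm/a
  total first-year rate 39.09 μm/a
  mass loss = 39.09 μm/a × 7.85 g/cm³ = 306.9 g·m⁻²·a⁻¹
copper: f(T) = +0.126·(T−10) [T≤10 °C] = -2.4318
  sulphur-dioxide contribution → 0.1341 μm/a
  chloride contribution → 0.4713 μm/a
  total first-year rate 0.6053 μm/a
  mass loss = 0.6053 μm/a × 8.96 g/cm³ = 5.424 g·m⁻²·a⁻¹
Ordering by g·m⁻²·a⁻¹: carbon steel (307) > zinc (15.1) > copper (5.42)

["carbon steel", "zinc", "copper"]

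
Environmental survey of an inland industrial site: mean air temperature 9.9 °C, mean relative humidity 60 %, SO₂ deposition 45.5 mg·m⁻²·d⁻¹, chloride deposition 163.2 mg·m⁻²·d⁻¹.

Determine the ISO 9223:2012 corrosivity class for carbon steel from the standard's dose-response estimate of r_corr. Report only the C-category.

carbon steel: T≤10 °C ⇒ hinge +0.150·(9.9−10) = -0.0150
  Pd branch = 1.77·Pd^0.52·e^(0.02·RH+f) = 42.15 μm/a
  Sd branch = 0.102·Sd^0.62·e^(0.033·RH+0.04·T) = 25.84 μm/a
  sum: 42.15 + 25.84 → r_corr = 67.99 μm/a
68 μm/a falls in (50, 80] for carbon steel → category C4

C4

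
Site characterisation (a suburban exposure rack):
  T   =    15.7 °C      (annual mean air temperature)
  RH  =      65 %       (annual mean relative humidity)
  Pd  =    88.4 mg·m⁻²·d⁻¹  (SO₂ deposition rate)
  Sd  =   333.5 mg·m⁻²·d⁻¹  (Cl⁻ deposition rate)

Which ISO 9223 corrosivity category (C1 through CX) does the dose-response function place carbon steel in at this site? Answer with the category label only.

C5

carbon steel: temperature factor f = -0.054·(5.7) = -0.3078
  SO₂ term: 1.77·88.4^0.52·exp(0.02·65-0.3078) = 49.09
  Cl⁻ term: 0.102·333.5^0.62·exp(0.033·65+0.04·15.7) = 59.87
  r_corr = 49.09 + 59.87 = 109 μm/a
109 μm/a falls in (80, 200] for carbon steel → category C5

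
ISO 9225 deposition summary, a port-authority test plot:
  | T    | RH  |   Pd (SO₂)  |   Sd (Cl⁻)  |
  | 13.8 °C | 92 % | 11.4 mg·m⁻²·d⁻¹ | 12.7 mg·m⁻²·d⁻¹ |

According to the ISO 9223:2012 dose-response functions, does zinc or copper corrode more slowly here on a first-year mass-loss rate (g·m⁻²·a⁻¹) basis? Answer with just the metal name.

zinc: f(T) = -0.071·(T−10) [T>10 °C] = -0.2698
  sulphur-dioxide contribution → 1.979 μm/a
  chloride contribution → 0.5027 μm/a
  total first-year rate 2.481 μm/a
  mass loss = 2.481 μm/a × 7.14 g/cm³ = 17.72 g·m⁻²·a⁻¹
copper: f(T) = -0.080·(T−10) [T>10 °C] = -0.3040
  sulphur-dioxide contribution → 1.676 μm/a
  chloride contribution → 1.099 μm/a
  total first-year rate 2.775 μm/a
  mass loss = 2.775 μm/a × 8.96 g/cm³ = 24.86 g·m⁻²·a⁻¹
Ordering by g·m⁻²·a⁻¹: copper (24.9) > zinc (17.7)

zinc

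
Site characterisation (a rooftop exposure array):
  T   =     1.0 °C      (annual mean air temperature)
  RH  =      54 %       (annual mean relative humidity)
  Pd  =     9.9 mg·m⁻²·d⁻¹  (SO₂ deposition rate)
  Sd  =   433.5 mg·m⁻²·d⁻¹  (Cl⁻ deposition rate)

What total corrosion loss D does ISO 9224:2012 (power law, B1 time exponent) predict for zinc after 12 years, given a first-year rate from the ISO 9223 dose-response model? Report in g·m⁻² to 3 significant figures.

zinc: f(T) = +0.038·(T−10) [T≤10 °C] = -0.3420
  sulphur-dioxide contribution → 0.3013 μm/a
  chloride contribution → 0.9347 μm/a
  total first-year rate 1.236 μm/a
Long-term exponent b (ISO 9224 Table 2, B1) = 0.813
  D(12) = 1.236 × 12^0.813 = 1.236 × 7.54 = 9.319 μm
  Mass loss = 9.319 μm × 7.14 g/cm³ = 66.54 g·m⁻²

D(12) = 66.5 g·m⁻²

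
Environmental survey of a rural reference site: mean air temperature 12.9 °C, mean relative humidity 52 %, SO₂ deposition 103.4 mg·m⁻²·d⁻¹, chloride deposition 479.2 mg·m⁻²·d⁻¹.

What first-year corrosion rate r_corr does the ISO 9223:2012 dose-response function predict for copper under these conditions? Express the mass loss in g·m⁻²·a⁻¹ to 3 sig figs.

r_corr = 8.65 g·m⁻²·a⁻¹

copper: T>10 °C ⇒ hinge -0.080·(12.9−10) = -0.2320
  SO₂ term: 0.0053·103.4^0.26·exp(0.059·52-0.2320) = 0.3018
  Sd branch = 0.01025·Sd^0.27·e^(0.036·RH+0.049·T) = 0.6637 μm/a
  r_corr = 0.3018 + 0.6637 = 0.9655 μm/a
Convert to mass loss: 0.9655 μm/a × 8.96 g/cm³ = 8.651 g·m⁻²·a⁻¹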